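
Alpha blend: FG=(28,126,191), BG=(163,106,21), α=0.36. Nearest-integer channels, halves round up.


C = α×F + (1-α)×B, with 1-α = 0.64
R: 0.36×28 + 0.64×163 = 10.08 + 104.32 = 114.40 → 114
G: 0.36×126 + 0.64×106 = 45.36 + 67.84 = 113.20 → 113
B: 0.36×191 + 0.64×21 = 68.76 + 13.44 = 82.20 → 82
= RGB(114, 113, 82)


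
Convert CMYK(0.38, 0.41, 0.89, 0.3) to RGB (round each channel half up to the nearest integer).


R = 255 × (1-C) × (1-K) = 255 × 0.62 × 0.70 = 110.67 → 111
G = 255 × (1-M) × (1-K) = 255 × 0.59 × 0.70 = 105.315 → 105
B = 255 × (1-Y) × (1-K) = 255 × 0.11 × 0.70 = 19.635 → 20
= RGB(111, 105, 20)


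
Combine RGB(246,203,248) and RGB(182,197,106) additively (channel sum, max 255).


Additive: each channel = min(255, C₁+C₂)
R: 246+182 = 428 → 255
G: 203+197 = 400 → 255
B: 248+106 = 354 → 255
= RGB(255, 255, 255)


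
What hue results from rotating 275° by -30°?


New hue = (H + rotation) mod 360
New hue = (275 -30) mod 360
= 245 mod 360
= 245°


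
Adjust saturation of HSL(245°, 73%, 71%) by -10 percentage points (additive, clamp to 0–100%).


Original S = 73%
Adjustment = -10 percentage points
New S = 73 + (-10) = 63
Clamp to [0, 100] → 63
= HSL(245°, 63%, 71%)


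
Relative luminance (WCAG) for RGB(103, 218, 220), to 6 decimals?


Linearize each channel (sRGB transfer function): c = v/255; c_lin = c/12.92 if c ≤ 0.04045, else ((c+0.055)/1.055)^2.4
  R: 103/255 ≈ 0.403922 > 0.04045 → ((0.403922+0.055)/1.055)^2.4 ≈ 0.135633
  G: 218/255 ≈ 0.854902 > 0.04045 → ((0.854902+0.055)/1.055)^2.4 ≈ 0.701102
  B: 220/255 ≈ 0.862745 > 0.04045 → ((0.862745+0.055)/1.055)^2.4 ≈ 0.715694
R_lin = 0.135633, G_lin = 0.701102, B_lin = 0.715694
L = 0.2126×R + 0.7152×G + 0.0722×B
L = 0.2126×0.135633 + 0.7152×0.701102 + 0.0722×0.715694
L ≈ 0.581937


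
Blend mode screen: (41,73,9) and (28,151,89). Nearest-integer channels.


Screen: C = 255 - (255-A)×(255-B)/255, rounded to nearest integer
R: 255 - (255-41)×(255-28)/255 = 255 - 48578/255 ≈ 255 - 190.502 = 64.498 → 64
G: 255 - (255-73)×(255-151)/255 = 255 - 18928/255 ≈ 255 - 74.227 = 180.773 → 181
B: 255 - (255-9)×(255-89)/255 = 255 - 40836/255 ≈ 255 - 160.141 = 94.859 → 95
= RGB(64, 181, 95)


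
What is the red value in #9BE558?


Color: #9BE558
R = 9B = 155
G = E5 = 229
B = 58 = 88
Red = 155


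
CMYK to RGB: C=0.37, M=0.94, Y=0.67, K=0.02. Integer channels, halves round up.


R = 255 × (1-C) × (1-K) = 255 × 0.63 × 0.98 = 157.437 → 157
G = 255 × (1-M) × (1-K) = 255 × 0.06 × 0.98 = 14.994 → 15
B = 255 × (1-Y) × (1-K) = 255 × 0.33 × 0.98 = 82.467 → 82
= RGB(157, 15, 82)


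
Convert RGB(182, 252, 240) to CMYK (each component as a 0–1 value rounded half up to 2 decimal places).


R'=182/255≈0.7137, G'=252/255≈0.9882, B'=240/255≈0.9412
K = 1 - max(R',G',B') = 1 - 252/255 = 3/255 = 0.01176… → 0.01
(1-R'-K)/(1-K) simplifies to (max-R)/max with max = 252:
C = (252-182)/252 = 70/252 = 0.27777… → 0.28
M = (252-252)/252 = 0/252 = 0 → 0.00
Y = (252-240)/252 = 12/252 = 0.04761… → 0.05
= CMYK(0.28, 0.00, 0.05, 0.01)


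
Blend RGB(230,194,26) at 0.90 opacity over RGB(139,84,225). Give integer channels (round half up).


C = α×F + (1-α)×B, with 1-α = 0.10
R: 0.90×230 + 0.10×139 = 207.00 + 13.90 = 220.90 → 221
G: 0.90×194 + 0.10×84 = 174.60 + 8.40 = 183.00 → 183
B: 0.90×26 + 0.10×225 = 23.40 + 22.50 = 45.90 → 46
= RGB(221, 183, 46)


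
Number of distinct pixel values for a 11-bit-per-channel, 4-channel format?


Total bits = 11 bits/channel × 4 channels = 44 bits
Distinct pixel values = 2^44
= 17,592,186,044,416 pixel values


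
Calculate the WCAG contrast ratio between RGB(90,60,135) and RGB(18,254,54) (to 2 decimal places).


Linearize each sRGB channel c=v/255: c/12.92 if c ≤ 0.04045 else ((c+0.055)/1.055)^2.4
L = 0.2126×R_lin + 0.7152×G_lin + 0.0722×B_lin
Color 1 (90,60,135):
  R=90: 90/255≈0.3529 > 0.04045 → ((0.3529+0.055)/1.055)^2.4 ≈ 0.10224
  G=60: 60/255≈0.2353 > 0.04045 → ((0.2353+0.055)/1.055)^2.4 ≈ 0.04519
  B=135: 135/255≈0.5294 > 0.04045 → ((0.5294+0.055)/1.055)^2.4 ≈ 0.24228
  L1 = 0.2126×0.10224 + 0.7152×0.04519 + 0.0722×0.24228 ≈ 0.07155
Color 2 (18,254,54):
  R=18: 18/255≈0.0706 > 0.04045 → ((0.0706+0.055)/1.055)^2.4 ≈ 0.00605
  G=254: 254/255≈0.9961 > 0.04045 → ((0.9961+0.055)/1.055)^2.4 ≈ 0.99110
  B=54: 54/255≈0.2118 > 0.04045 → ((0.2118+0.055)/1.055)^2.4 ≈ 0.03689
  L2 = 0.2126×0.00605 + 0.7152×0.99110 + 0.0722×0.03689 ≈ 0.71279
Lighter = 0.71279, Darker = 0.07155
Ratio = (L_lighter + 0.05) / (L_darker + 0.05)
Ratio = (0.71279 + 0.05) / (0.07155 + 0.05) = 0.76279 / 0.12155 ≈ 6.2757
Ratio ≈ 6.28:1


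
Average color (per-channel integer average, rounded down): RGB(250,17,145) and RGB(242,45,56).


Midpoint: each channel = ⌊(C₁+C₂)/2⌋
R: ⌊(250+242)/2⌋ = 246
G: ⌊(17+45)/2⌋ = 31
B: ⌊(145+56)/2⌋ = 100
= RGB(246, 31, 100)


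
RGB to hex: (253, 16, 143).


R = 253 → FD (hex)
G = 16 → 10 (hex)
B = 143 → 8F (hex)
Hex = #FD108F


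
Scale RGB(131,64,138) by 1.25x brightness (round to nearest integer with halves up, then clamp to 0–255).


Multiply each channel by 1.25, round half up, clamp to [0, 255]
R: 131×1.25 = 163.75 → round → 164
G: 64×1.25 = 80
B: 138×1.25 = 172.5 → round → 173
= RGB(164, 80, 173)


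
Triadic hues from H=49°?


Triadic: equally spaced at 120° intervals
H1 = 49°
H2 = (49 + 120) mod 360 = 169°
H3 = (49 + 240) mod 360 = 289°
Triadic = 49°, 169°, 289°


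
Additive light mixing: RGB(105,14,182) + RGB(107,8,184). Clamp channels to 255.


Additive: each channel = min(255, C₁+C₂)
R: 105+107 = 212 → 212
G: 14+8 = 22 → 22
B: 182+184 = 366 → 255
= RGB(212, 22, 255)


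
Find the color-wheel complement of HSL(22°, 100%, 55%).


Complement = opposite side of color wheel = hue + 180°
H' = (22 + 180) mod 360 = 202°
S and L unchanged.
= HSL(202°, 100%, 55%)


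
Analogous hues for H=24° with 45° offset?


Base hue: 24°
Left analog: (24 - 45) mod 360 = 339°
Right analog: (24 + 45) mod 360 = 69°
Analogous hues = 339° and 69°


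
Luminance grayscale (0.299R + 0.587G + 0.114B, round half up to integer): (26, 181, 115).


Gray = 0.299×R + 0.587×G + 0.114×B
Gray = 0.299×26 + 0.587×181 + 0.114×115
Gray = 7.774 + 106.247 + 13.110
Gray = 127.131 → round half up → 127
Gray = 127


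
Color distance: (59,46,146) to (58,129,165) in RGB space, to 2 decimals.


d = √[(R₁-R₂)² + (G₁-G₂)² + (B₁-B₂)²]
d = √[(59-58)² + (46-129)² + (146-165)²]
d = √[1 + 6889 + 361]
d = √7251
d ≈ 85.15


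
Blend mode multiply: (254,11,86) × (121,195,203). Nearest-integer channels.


Multiply: C = A×B/255, rounded to nearest integer
R: 254×121/255 = 30734/255 ≈ 120.525 → 121
G: 11×195/255 = 2145/255 ≈ 8.412 → 8
B: 86×203/255 = 17458/255 ≈ 68.463 → 68
= RGB(121, 8, 68)


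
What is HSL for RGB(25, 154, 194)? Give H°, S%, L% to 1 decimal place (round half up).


Normalize: R'=25/255≈0.0980, G'=154/255≈0.6039, B'=194/255≈0.7608
Max=194/255, Min=25/255, Δ=Max-Min=169/255
L = (Max+Min)/2 = (194+25)/510 = 219/510 = 0.42941… → L = 42.9%
L ≤ 0.5 → S = Δ/(Max+Min) = 169/(194+25) = 169/219 = 0.77168… → S = 77.2%
(the 1/255 factors cancel in S and H, so raw channel differences can be used)
Max is B' → H = 60 × ((R-G)/Δ + 4) = 60 × ((25-154)/169 + 4)
  -129/169 + 4 = -0.7633… + 4 = 3.2366…
  H = 60 × 3.2366… = 194.201…° → H = 194.2°
= HSL(194.2°, 77.2%, 42.9%)


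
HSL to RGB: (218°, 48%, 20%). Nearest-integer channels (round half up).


H=218°, S=0.48, L=0.20
C = (1-|2L-1|)×S = (1-|-0.60|)×0.48 = 0.192
H' = H/60 = 218/60 ≈ 3.6333; X = C×(1-|H' mod 2 - 1|) = 0.0704
m = L - C/2 = 0.20 - 0.096 = 0.104
Sector ⌊H'⌋ = 3 → (R',G',B') = (0.0, 0.0704, 0.192)
RGB = ((R'+m)×255, (G'+m)×255, (B'+m)×255) = (26.52, 44.472, 75.48)
Round half up → RGB(27, 44, 75)


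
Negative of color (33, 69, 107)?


Invert: (255-R, 255-G, 255-B)
R: 255-33 = 222
G: 255-69 = 186
B: 255-107 = 148
= RGB(222, 186, 148)


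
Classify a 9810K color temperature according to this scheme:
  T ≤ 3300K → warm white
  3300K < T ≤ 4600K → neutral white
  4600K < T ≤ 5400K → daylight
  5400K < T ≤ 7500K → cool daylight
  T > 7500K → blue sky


Temperature: 9810K
9810K > 7500K → blue sky
Classification: blue sky


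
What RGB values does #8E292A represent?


8E → 142 (R)
29 → 41 (G)
2A → 42 (B)
= RGB(142, 41, 42)


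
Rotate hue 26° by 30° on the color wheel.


New hue = (H + rotation) mod 360
New hue = (26 + 30) mod 360
= 56 mod 360
= 56°


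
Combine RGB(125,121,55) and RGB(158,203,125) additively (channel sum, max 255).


Additive: each channel = min(255, C₁+C₂)
R: 125+158 = 283 → 255
G: 121+203 = 324 → 255
B: 55+125 = 180 → 180
= RGB(255, 255, 180)


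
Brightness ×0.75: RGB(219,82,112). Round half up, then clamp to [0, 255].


Multiply each channel by 0.75, round half up, clamp to [0, 255]
R: 219×0.75 = 164.25 → round → 164
G: 82×0.75 = 61.5 → round → 62
B: 112×0.75 = 84
= RGB(164, 62, 84)


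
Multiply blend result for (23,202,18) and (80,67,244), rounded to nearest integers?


Multiply: C = A×B/255, rounded to nearest integer
R: 23×80/255 = 1840/255 ≈ 7.216 → 7
G: 202×67/255 = 13534/255 ≈ 53.075 → 53
B: 18×244/255 = 4392/255 ≈ 17.224 → 17
= RGB(7, 53, 17)


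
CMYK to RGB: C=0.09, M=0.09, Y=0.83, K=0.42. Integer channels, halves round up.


R = 255 × (1-C) × (1-K) = 255 × 0.91 × 0.58 = 134.589 → 135
G = 255 × (1-M) × (1-K) = 255 × 0.91 × 0.58 = 134.589 → 135
B = 255 × (1-Y) × (1-K) = 255 × 0.17 × 0.58 = 25.143 → 25
= RGB(135, 135, 25)


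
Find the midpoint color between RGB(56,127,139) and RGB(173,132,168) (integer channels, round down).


Midpoint: each channel = ⌊(C₁+C₂)/2⌋
R: ⌊(56+173)/2⌋ = 114
G: ⌊(127+132)/2⌋ = 129
B: ⌊(139+168)/2⌋ = 153
= RGB(114, 129, 153)


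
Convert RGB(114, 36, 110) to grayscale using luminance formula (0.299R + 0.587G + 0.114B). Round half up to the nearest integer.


Gray = 0.299×R + 0.587×G + 0.114×B
Gray = 0.299×114 + 0.587×36 + 0.114×110
Gray = 34.086 + 21.132 + 12.540
Gray = 67.758 → round half up → 68
Gray = 68


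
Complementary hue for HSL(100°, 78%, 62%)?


Complement = opposite side of color wheel = hue + 180°
H' = (100 + 180) mod 360 = 280°
S and L unchanged.
= HSL(280°, 78%, 62%)


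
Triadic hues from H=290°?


Triadic: equally spaced at 120° intervals
H1 = 290°
H2 = (290 + 120) mod 360 = 50°
H3 = (290 + 240) mod 360 = 170°
Triadic = 290°, 50°, 170°


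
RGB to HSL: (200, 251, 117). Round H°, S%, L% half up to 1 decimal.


Normalize: R'=200/255≈0.7843, G'=251/255≈0.9843, B'=117/255≈0.4588
Max=251/255, Min=117/255, Δ=Max-Min=134/255
L = (Max+Min)/2 = (251+117)/510 = 368/510 = 0.72156… → L = 72.2%
L > 0.5 → S = Δ/(2-Max-Min) = 134/(510-251-117) = 134/142 = 0.94366… → S = 94.4%
(the 1/255 factors cancel in S and H, so raw channel differences can be used)
Max is G' → H = 60 × ((B-R)/Δ + 2) = 60 × ((117-200)/134 + 2)
  -83/134 + 2 = -0.6194… + 2 = 1.3805…
  H = 60 × 1.3805… = 82.835…° → H = 82.8°
= HSL(82.8°, 94.4%, 72.2%)


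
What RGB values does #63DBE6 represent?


63 → 99 (R)
DB → 219 (G)
E6 → 230 (B)
= RGB(99, 219, 230)


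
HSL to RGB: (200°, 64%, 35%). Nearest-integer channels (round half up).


H=200°, S=0.64, L=0.35
C = (1-|2L-1|)×S = (1-|-0.30|)×0.64 = 0.448
H' = H/60 = 200/60 ≈ 3.3333; X = C×(1-|H' mod 2 - 1|) ≈ 0.2987
m = L - C/2 = 0.35 - 0.224 = 0.126
Sector ⌊H'⌋ = 3 → (R',G',B') = (0.0, ≈0.2987, 0.448)
RGB = ((R'+m)×255, (G'+m)×255, (B'+m)×255) = (32.13, 108.29, 146.37)
Round half up → RGB(32, 108, 146)


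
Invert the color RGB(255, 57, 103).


Invert: (255-R, 255-G, 255-B)
R: 255-255 = 0
G: 255-57 = 198
B: 255-103 = 152
= RGB(0, 198, 152)


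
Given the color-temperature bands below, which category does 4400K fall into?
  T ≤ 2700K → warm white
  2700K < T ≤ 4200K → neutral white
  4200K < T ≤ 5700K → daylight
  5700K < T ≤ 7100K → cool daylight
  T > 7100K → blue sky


Temperature: 4400K
4200K < 4400K ≤ 5700K → daylight
Classification: daylight


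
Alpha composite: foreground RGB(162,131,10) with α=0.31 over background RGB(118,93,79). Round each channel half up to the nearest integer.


C = α×F + (1-α)×B, with 1-α = 0.69
R: 0.31×162 + 0.69×118 = 50.22 + 81.42 = 131.64 → 132
G: 0.31×131 + 0.69×93 = 40.61 + 64.17 = 104.78 → 105
B: 0.31×10 + 0.69×79 = 3.10 + 54.51 = 57.61 → 58
= RGB(132, 105, 58)


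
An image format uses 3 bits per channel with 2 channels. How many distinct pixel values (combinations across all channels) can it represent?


Total bits = 3 bits/channel × 2 channels = 6 bits
Distinct pixel values = 2^6
= 64 pixel values


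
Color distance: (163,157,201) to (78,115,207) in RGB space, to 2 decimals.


d = √[(R₁-R₂)² + (G₁-G₂)² + (B₁-B₂)²]
d = √[(163-78)² + (157-115)² + (201-207)²]
d = √[7225 + 1764 + 36]
d = √9025
d = 95.00


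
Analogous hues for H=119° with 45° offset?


Base hue: 119°
Left analog: (119 - 45) mod 360 = 74°
Right analog: (119 + 45) mod 360 = 164°
Analogous hues = 74° and 164°


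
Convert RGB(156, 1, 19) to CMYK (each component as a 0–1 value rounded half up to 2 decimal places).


R'=156/255≈0.6118, G'=1/255≈0.0039, B'=19/255≈0.0745
K = 1 - max(R',G',B') = 1 - 156/255 = 99/255 = 0.38823… → 0.39
(1-R'-K)/(1-K) simplifies to (max-R)/max with max = 156:
C = (156-156)/156 = 0/156 = 0 → 0.00
M = (156-1)/156 = 155/156 = 0.99358… → 0.99
Y = (156-19)/156 = 137/156 = 0.87820… → 0.88
= CMYK(0.00, 0.99, 0.88, 0.39)


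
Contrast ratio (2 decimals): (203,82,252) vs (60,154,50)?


Linearize each sRGB channel c=v/255: c/12.92 if c ≤ 0.04045 else ((c+0.055)/1.055)^2.4
L = 0.2126×R_lin + 0.7152×G_lin + 0.0722×B_lin
Color 1 (203,82,252):
  R=203: 203/255≈0.7961 > 0.04045 → ((0.7961+0.055)/1.055)^2.4 ≈ 0.59720
  G=82: 82/255≈0.3216 > 0.04045 → ((0.3216+0.055)/1.055)^2.4 ≈ 0.08438
  B=252: 252/255≈0.9882 > 0.04045 → ((0.9882+0.055)/1.055)^2.4 ≈ 0.97345
  L1 = 0.2126×0.59720 + 0.7152×0.08438 + 0.0722×0.97345 ≈ 0.25759
Color 2 (60,154,50):
  R=60: 60/255≈0.2353 > 0.04045 → ((0.2353+0.055)/1.055)^2.4 ≈ 0.04519
  G=154: 154/255≈0.6039 > 0.04045 → ((0.6039+0.055)/1.055)^2.4 ≈ 0.32314
  B=50: 50/255≈0.1961 > 0.04045 → ((0.1961+0.055)/1.055)^2.4 ≈ 0.03190
  L2 = 0.2126×0.04519 + 0.7152×0.32314 + 0.0722×0.03190 ≈ 0.24302
Lighter = 0.25759, Darker = 0.24302
Ratio = (L_lighter + 0.05) / (L_darker + 0.05)
Ratio = (0.25759 + 0.05) / (0.24302 + 0.05) = 0.30759 / 0.29302 ≈ 1.0497
Ratio ≈ 1.05:1


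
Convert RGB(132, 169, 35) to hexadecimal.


R = 132 → 84 (hex)
G = 169 → A9 (hex)
B = 35 → 23 (hex)
Hex = #84A923


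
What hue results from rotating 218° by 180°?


New hue = (H + rotation) mod 360
New hue = (218 + 180) mod 360
= 398 mod 360
= 38°


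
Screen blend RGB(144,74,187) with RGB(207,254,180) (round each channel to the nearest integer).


Screen: C = 255 - (255-A)×(255-B)/255, rounded to nearest integer
R: 255 - (255-144)×(255-207)/255 = 255 - 5328/255 ≈ 255 - 20.894 = 234.106 → 234
G: 255 - (255-74)×(255-254)/255 = 255 - 181/255 ≈ 255 - 0.710 = 254.290 → 254
B: 255 - (255-187)×(255-180)/255 = 255 - 5100/255 ≈ 255 - 20.000 = 235.000 → 235
= RGB(234, 254, 235)


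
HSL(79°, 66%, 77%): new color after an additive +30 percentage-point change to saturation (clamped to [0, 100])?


Original S = 66%
Adjustment = +30 percentage points
New S = 66 + (30) = 96
Clamp to [0, 100] → 96
= HSL(79°, 96%, 77%)


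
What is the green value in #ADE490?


Color: #ADE490
R = AD = 173
G = E4 = 228
B = 90 = 144
Green = 228


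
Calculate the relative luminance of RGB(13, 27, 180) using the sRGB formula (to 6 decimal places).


Linearize each channel (sRGB transfer function): c = v/255; c_lin = c/12.92 if c ≤ 0.04045, else ((c+0.055)/1.055)^2.4
  R: 13/255 ≈ 0.050980 > 0.04045 → ((0.050980+0.055)/1.055)^2.4 ≈ 0.004025
  G: 27/255 ≈ 0.105882 > 0.04045 → ((0.105882+0.055)/1.055)^2.4 ≈ 0.010960
  B: 180/255 ≈ 0.705882 > 0.04045 → ((0.705882+0.055)/1.055)^2.4 ≈ 0.456411
R_lin = 0.004025, G_lin = 0.010960, B_lin = 0.456411
L = 0.2126×R + 0.7152×G + 0.0722×B
L = 0.2126×0.004025 + 0.7152×0.010960 + 0.0722×0.456411
L ≈ 0.041647


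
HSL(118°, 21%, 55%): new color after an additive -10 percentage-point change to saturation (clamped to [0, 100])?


Original S = 21%
Adjustment = -10 percentage points
New S = 21 + (-10) = 11
Clamp to [0, 100] → 11
= HSL(118°, 11%, 55%)


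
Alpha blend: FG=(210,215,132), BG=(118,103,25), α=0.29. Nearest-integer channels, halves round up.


C = α×F + (1-α)×B, with 1-α = 0.71
R: 0.29×210 + 0.71×118 = 60.90 + 83.78 = 144.68 → 145
G: 0.29×215 + 0.71×103 = 62.35 + 73.13 = 135.48 → 135
B: 0.29×132 + 0.71×25 = 38.28 + 17.75 = 56.03 → 56
= RGB(145, 135, 56)


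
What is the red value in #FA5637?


Color: #FA5637
R = FA = 250
G = 56 = 86
B = 37 = 55
Red = 250


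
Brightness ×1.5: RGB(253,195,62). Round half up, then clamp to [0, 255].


Multiply each channel by 1.5, round half up, clamp to [0, 255]
R: 253×1.5 = 379.5 → round → 380 → clamp → 255
G: 195×1.5 = 292.5 → round → 293 → clamp → 255
B: 62×1.5 = 93
= RGB(255, 255, 93)


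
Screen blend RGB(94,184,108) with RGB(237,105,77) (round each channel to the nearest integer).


Screen: C = 255 - (255-A)×(255-B)/255, rounded to nearest integer
R: 255 - (255-94)×(255-237)/255 = 255 - 2898/255 ≈ 255 - 11.365 = 243.635 → 244
G: 255 - (255-184)×(255-105)/255 = 255 - 10650/255 ≈ 255 - 41.765 = 213.235 → 213
B: 255 - (255-108)×(255-77)/255 = 255 - 26166/255 ≈ 255 - 102.612 = 152.388 → 152
= RGB(244, 213, 152)


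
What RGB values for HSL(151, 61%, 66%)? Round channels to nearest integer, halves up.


H=151°, S=0.61, L=0.66
C = (1-|2L-1|)×S = (1-|0.32|)×0.61 = 0.4148
H' = H/60 = 151/60 ≈ 2.5167; X = C×(1-|H' mod 2 - 1|) ≈ 0.2143
m = L - C/2 = 0.66 - 0.2074 = 0.4526
Sector ⌊H'⌋ = 2 → (R',G',B') = (0.0, 0.4148, ≈0.2143)
RGB = ((R'+m)×255, (G'+m)×255, (B'+m)×255) = (115.413, 221.187, 170.0629)
Round half up → RGB(115, 221, 170)


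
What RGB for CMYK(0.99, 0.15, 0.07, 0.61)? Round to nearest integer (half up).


R = 255 × (1-C) × (1-K) = 255 × 0.01 × 0.39 = 0.9945 → 1
G = 255 × (1-M) × (1-K) = 255 × 0.85 × 0.39 = 84.5325 → 85
B = 255 × (1-Y) × (1-K) = 255 × 0.93 × 0.39 = 92.4885 → 92
= RGB(1, 85, 92)


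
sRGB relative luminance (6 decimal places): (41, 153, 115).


Linearize each channel (sRGB transfer function): c = v/255; c_lin = c/12.92 if c ≤ 0.04045, else ((c+0.055)/1.055)^2.4
  R: 41/255 ≈ 0.160784 > 0.04045 → ((0.160784+0.055)/1.055)^2.4 ≈ 0.022174
  G: 153/255 ≈ 0.600000 > 0.04045 → ((0.600000+0.055)/1.055)^2.4 ≈ 0.318547
  B: 115/255 ≈ 0.450980 > 0.04045 → ((0.450980+0.055)/1.055)^2.4 ≈ 0.171441
R_lin = 0.022174, G_lin = 0.318547, B_lin = 0.171441
L = 0.2126×R + 0.7152×G + 0.0722×B
L = 0.2126×0.022174 + 0.7152×0.318547 + 0.0722×0.171441
L ≈ 0.244917


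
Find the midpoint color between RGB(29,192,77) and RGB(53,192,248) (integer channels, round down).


Midpoint: each channel = ⌊(C₁+C₂)/2⌋
R: ⌊(29+53)/2⌋ = 41
G: ⌊(192+192)/2⌋ = 192
B: ⌊(77+248)/2⌋ = 162
= RGB(41, 192, 162)


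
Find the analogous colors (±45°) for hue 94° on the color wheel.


Base hue: 94°
Left analog: (94 - 45) mod 360 = 49°
Right analog: (94 + 45) mod 360 = 139°
Analogous hues = 49° and 139°


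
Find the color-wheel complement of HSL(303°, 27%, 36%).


Complement = opposite side of color wheel = hue + 180°
H' = (303 + 180) mod 360 = 123°
S and L unchanged.
= HSL(123°, 27%, 36%)


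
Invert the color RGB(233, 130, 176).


Invert: (255-R, 255-G, 255-B)
R: 255-233 = 22
G: 255-130 = 125
B: 255-176 = 79
= RGB(22, 125, 79)


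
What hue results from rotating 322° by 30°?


New hue = (H + rotation) mod 360
New hue = (322 + 30) mod 360
= 352 mod 360
= 352°


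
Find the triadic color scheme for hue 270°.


Triadic: equally spaced at 120° intervals
H1 = 270°
H2 = (270 + 120) mod 360 = 30°
H3 = (270 + 240) mod 360 = 150°
Triadic = 270°, 30°, 150°


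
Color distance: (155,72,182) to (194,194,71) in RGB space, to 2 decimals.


d = √[(R₁-R₂)² + (G₁-G₂)² + (B₁-B₂)²]
d = √[(155-194)² + (72-194)² + (182-71)²]
d = √[1521 + 14884 + 12321]
d = √28726
d ≈ 169.49


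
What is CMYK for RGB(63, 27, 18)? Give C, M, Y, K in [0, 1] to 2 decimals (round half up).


R'=63/255≈0.2471, G'=27/255≈0.1059, B'=18/255≈0.0706
K = 1 - max(R',G',B') = 1 - 63/255 = 192/255 = 0.75294… → 0.75
(1-R'-K)/(1-K) simplifies to (max-R)/max with max = 63:
C = (63-63)/63 = 0/63 = 0 → 0.00
M = (63-27)/63 = 36/63 = 0.57142… → 0.57
Y = (63-18)/63 = 45/63 = 0.71428… → 0.71
= CMYK(0.00, 0.57, 0.71, 0.75)


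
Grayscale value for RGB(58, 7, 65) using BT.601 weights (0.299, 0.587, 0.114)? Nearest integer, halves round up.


Gray = 0.299×R + 0.587×G + 0.114×B
Gray = 0.299×58 + 0.587×7 + 0.114×65
Gray = 17.342 + 4.109 + 7.410
Gray = 28.861 → round half up → 29
Gray = 29


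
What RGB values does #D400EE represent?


D4 → 212 (R)
00 → 0 (G)
EE → 238 (B)
= RGB(212, 0, 238)


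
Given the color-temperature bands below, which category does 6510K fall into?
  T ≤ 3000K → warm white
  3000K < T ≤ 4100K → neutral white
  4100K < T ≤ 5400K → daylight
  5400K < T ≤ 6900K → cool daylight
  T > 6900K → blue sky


Temperature: 6510K
5400K < 6510K ≤ 6900K → cool daylight
Classification: cool daylight


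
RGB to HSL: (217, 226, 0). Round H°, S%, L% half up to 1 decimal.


Normalize: R'=217/255≈0.8510, G'=226/255≈0.8863, B'=0/255≈0.0000
Max=226/255, Min=0/255, Δ=Max-Min=226/255
L = (Max+Min)/2 = (226+0)/510 = 226/510 = 0.44313… → L = 44.3%
L ≤ 0.5 → S = Δ/(Max+Min) = 226/(226+0) = 226/226 = 1 → S = 100.0%
(the 1/255 factors cancel in S and H, so raw channel differences can be used)
Max is G' → H = 60 × ((B-R)/Δ + 2) = 60 × ((0-217)/226 + 2)
  -217/226 + 2 = -0.9601… + 2 = 1.0398…
  H = 60 × 1.0398… = 62.389…° → H = 62.4°
= HSL(62.4°, 100.0%, 44.3%)


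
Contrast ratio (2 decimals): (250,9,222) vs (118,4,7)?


Linearize each sRGB channel c=v/255: c/12.92 if c ≤ 0.04045 else ((c+0.055)/1.055)^2.4
L = 0.2126×R_lin + 0.7152×G_lin + 0.0722×B_lin
Color 1 (250,9,222):
  R=250: 250/255≈0.9804 > 0.04045 → ((0.9804+0.055)/1.055)^2.4 ≈ 0.95597
  G=9: 9/255≈0.0353 ≤ 0.04045 → 0.0353/12.92 ≈ 0.00273
  B=222: 222/255≈0.8706 > 0.04045 → ((0.8706+0.055)/1.055)^2.4 ≈ 0.73046
  L1 = 0.2126×0.95597 + 0.7152×0.00273 + 0.0722×0.73046 ≈ 0.25793
Color 2 (118,4,7):
  R=118: 118/255≈0.4627 > 0.04045 → ((0.4627+0.055)/1.055)^2.4 ≈ 0.18116
  G=4: 4/255≈0.0157 ≤ 0.04045 → 0.0157/12.92 ≈ 0.00121
  B=7: 7/255≈0.0275 ≤ 0.04045 → 0.0275/12.92 ≈ 0.00212
  L2 = 0.2126×0.18116 + 0.7152×0.00121 + 0.0722×0.00212 ≈ 0.03954
Lighter = 0.25793, Darker = 0.03954
Ratio = (L_lighter + 0.05) / (L_darker + 0.05)
Ratio = (0.25793 + 0.05) / (0.03954 + 0.05) = 0.30793 / 0.08954 ≈ 3.4392
Ratio ≈ 3.44:1


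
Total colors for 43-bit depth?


Colors = 2^bits = 2^43
= 8,796,093,022,208 colors


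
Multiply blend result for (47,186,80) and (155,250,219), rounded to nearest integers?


Multiply: C = A×B/255, rounded to nearest integer
R: 47×155/255 = 7285/255 ≈ 28.569 → 29
G: 186×250/255 = 46500/255 ≈ 182.353 → 182
B: 80×219/255 = 17520/255 ≈ 68.706 → 69
= RGB(29, 182, 69)


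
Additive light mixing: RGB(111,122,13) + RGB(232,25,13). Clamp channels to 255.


Additive: each channel = min(255, C₁+C₂)
R: 111+232 = 343 → 255
G: 122+25 = 147 → 147
B: 13+13 = 26 → 26
= RGB(255, 147, 26)


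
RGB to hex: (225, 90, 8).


R = 225 → E1 (hex)
G = 90 → 5A (hex)
B = 8 → 08 (hex)
Hex = #E15A08


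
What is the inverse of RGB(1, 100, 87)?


Invert: (255-R, 255-G, 255-B)
R: 255-1 = 254
G: 255-100 = 155
B: 255-87 = 168
= RGB(254, 155, 168)


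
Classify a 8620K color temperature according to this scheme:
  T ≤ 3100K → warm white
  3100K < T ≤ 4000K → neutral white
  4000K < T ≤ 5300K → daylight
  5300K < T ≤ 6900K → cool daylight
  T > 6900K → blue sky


Temperature: 8620K
8620K > 6900K → blue sky
Classification: blue sky


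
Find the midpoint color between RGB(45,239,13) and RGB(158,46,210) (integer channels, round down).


Midpoint: each channel = ⌊(C₁+C₂)/2⌋
R: ⌊(45+158)/2⌋ = 101
G: ⌊(239+46)/2⌋ = 142
B: ⌊(13+210)/2⌋ = 111
= RGB(101, 142, 111)


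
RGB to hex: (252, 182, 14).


R = 252 → FC (hex)
G = 182 → B6 (hex)
B = 14 → 0E (hex)
Hex = #FCB60E


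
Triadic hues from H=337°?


Triadic: equally spaced at 120° intervals
H1 = 337°
H2 = (337 + 120) mod 360 = 97°
H3 = (337 + 240) mod 360 = 217°
Triadic = 337°, 97°, 217°


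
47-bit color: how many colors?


Colors = 2^bits = 2^47
= 140,737,488,355,328 colors


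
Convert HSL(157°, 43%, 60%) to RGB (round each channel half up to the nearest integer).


H=157°, S=0.43, L=0.60
C = (1-|2L-1|)×S = (1-|0.20|)×0.43 = 0.344
H' = H/60 = 157/60 ≈ 2.6167; X = C×(1-|H' mod 2 - 1|) ≈ 0.2121
m = L - C/2 = 0.60 - 0.172 = 0.428
Sector ⌊H'⌋ = 2 → (R',G',B') = (0.0, 0.344, ≈0.2121)
RGB = ((R'+m)×255, (G'+m)×255, (B'+m)×255) = (109.14, 196.86, 163.234)
Round half up → RGB(109, 197, 163)


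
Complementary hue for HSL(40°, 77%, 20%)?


Complement = opposite side of color wheel = hue + 180°
H' = (40 + 180) mod 360 = 220°
S and L unchanged.
= HSL(220°, 77%, 20%)


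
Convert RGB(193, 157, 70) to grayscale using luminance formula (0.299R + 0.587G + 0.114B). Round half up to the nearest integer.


Gray = 0.299×R + 0.587×G + 0.114×B
Gray = 0.299×193 + 0.587×157 + 0.114×70
Gray = 57.707 + 92.159 + 7.980
Gray = 157.846 → round half up → 158
Gray = 158


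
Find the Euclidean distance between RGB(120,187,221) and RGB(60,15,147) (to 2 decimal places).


d = √[(R₁-R₂)² + (G₁-G₂)² + (B₁-B₂)²]
d = √[(120-60)² + (187-15)² + (221-147)²]
d = √[3600 + 29584 + 5476]
d = √38660
d ≈ 196.62


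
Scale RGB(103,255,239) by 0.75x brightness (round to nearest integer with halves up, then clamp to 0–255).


Multiply each channel by 0.75, round half up, clamp to [0, 255]
R: 103×0.75 = 77.25 → round → 77
G: 255×0.75 = 191.25 → round → 191
B: 239×0.75 = 179.25 → round → 179
= RGB(77, 191, 179)


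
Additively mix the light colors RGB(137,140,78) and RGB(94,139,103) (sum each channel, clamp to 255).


Additive: each channel = min(255, C₁+C₂)
R: 137+94 = 231 → 231
G: 140+139 = 279 → 255
B: 78+103 = 181 → 181
= RGB(231, 255, 181)


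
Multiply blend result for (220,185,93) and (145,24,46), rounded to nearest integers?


Multiply: C = A×B/255, rounded to nearest integer
R: 220×145/255 = 31900/255 ≈ 125.098 → 125
G: 185×24/255 = 4440/255 ≈ 17.412 → 17
B: 93×46/255 = 4278/255 ≈ 16.776 → 17
= RGB(125, 17, 17)


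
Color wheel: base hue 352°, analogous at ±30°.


Base hue: 352°
Left analog: (352 - 30) mod 360 = 322°
Right analog: (352 + 30) mod 360 = 22°
Analogous hues = 322° and 22°


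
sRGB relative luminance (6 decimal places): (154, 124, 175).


Linearize each channel (sRGB transfer function): c = v/255; c_lin = c/12.92 if c ≤ 0.04045, else ((c+0.055)/1.055)^2.4
  R: 154/255 ≈ 0.603922 > 0.04045 → ((0.603922+0.055)/1.055)^2.4 ≈ 0.323143
  G: 124/255 ≈ 0.486275 > 0.04045 → ((0.486275+0.055)/1.055)^2.4 ≈ 0.201556
  B: 175/255 ≈ 0.686275 > 0.04045 → ((0.686275+0.055)/1.055)^2.4 ≈ 0.428690
R_lin = 0.323143, G_lin = 0.201556, B_lin = 0.428690
L = 0.2126×R + 0.7152×G + 0.0722×B
L = 0.2126×0.323143 + 0.7152×0.201556 + 0.0722×0.428690
L ≈ 0.243805


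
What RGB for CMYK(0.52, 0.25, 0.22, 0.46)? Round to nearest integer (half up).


R = 255 × (1-C) × (1-K) = 255 × 0.48 × 0.54 = 66.096 → 66
G = 255 × (1-M) × (1-K) = 255 × 0.75 × 0.54 = 103.275 → 103
B = 255 × (1-Y) × (1-K) = 255 × 0.78 × 0.54 = 107.406 → 107
= RGB(66, 103, 107)


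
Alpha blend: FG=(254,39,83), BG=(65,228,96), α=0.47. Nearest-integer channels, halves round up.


C = α×F + (1-α)×B, with 1-α = 0.53
R: 0.47×254 + 0.53×65 = 119.38 + 34.45 = 153.83 → 154
G: 0.47×39 + 0.53×228 = 18.33 + 120.84 = 139.17 → 139
B: 0.47×83 + 0.53×96 = 39.01 + 50.88 = 89.89 → 90
= RGB(154, 139, 90)


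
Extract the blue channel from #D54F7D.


Color: #D54F7D
R = D5 = 213
G = 4F = 79
B = 7D = 125
Blue = 125


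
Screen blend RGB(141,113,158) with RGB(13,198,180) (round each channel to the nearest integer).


Screen: C = 255 - (255-A)×(255-B)/255, rounded to nearest integer
R: 255 - (255-141)×(255-13)/255 = 255 - 27588/255 ≈ 255 - 108.188 = 146.812 → 147
G: 255 - (255-113)×(255-198)/255 = 255 - 8094/255 ≈ 255 - 31.741 = 223.259 → 223
B: 255 - (255-158)×(255-180)/255 = 255 - 7275/255 ≈ 255 - 28.529 = 226.471 → 226
= RGB(147, 223, 226)


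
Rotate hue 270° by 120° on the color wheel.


New hue = (H + rotation) mod 360
New hue = (270 + 120) mod 360
= 390 mod 360
= 30°


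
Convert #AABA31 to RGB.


AA → 170 (R)
BA → 186 (G)
31 → 49 (B)
= RGB(170, 186, 49)


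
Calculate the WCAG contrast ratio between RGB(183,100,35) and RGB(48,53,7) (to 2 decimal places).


Linearize each sRGB channel c=v/255: c/12.92 if c ≤ 0.04045 else ((c+0.055)/1.055)^2.4
L = 0.2126×R_lin + 0.7152×G_lin + 0.0722×B_lin
Color 1 (183,100,35):
  R=183: 183/255≈0.7176 > 0.04045 → ((0.7176+0.055)/1.055)^2.4 ≈ 0.47353
  G=100: 100/255≈0.3922 > 0.04045 → ((0.3922+0.055)/1.055)^2.4 ≈ 0.12744
  B=35: 35/255≈0.1373 > 0.04045 → ((0.1373+0.055)/1.055)^2.4 ≈ 0.01681
  L1 = 0.2126×0.47353 + 0.7152×0.12744 + 0.0722×0.01681 ≈ 0.19303
Color 2 (48,53,7):
  R=48: 48/255≈0.1882 > 0.04045 → ((0.1882+0.055)/1.055)^2.4 ≈ 0.02956
  G=53: 53/255≈0.2078 > 0.04045 → ((0.2078+0.055)/1.055)^2.4 ≈ 0.03560
  B=7: 7/255≈0.0275 ≤ 0.04045 → 0.0275/12.92 ≈ 0.00212
  L2 = 0.2126×0.02956 + 0.7152×0.03560 + 0.0722×0.00212 ≈ 0.03190
Lighter = 0.19303, Darker = 0.03190
Ratio = (L_lighter + 0.05) / (L_darker + 0.05)
Ratio = (0.19303 + 0.05) / (0.03190 + 0.05) = 0.24303 / 0.08190 ≈ 2.9674
Ratio ≈ 2.97:1


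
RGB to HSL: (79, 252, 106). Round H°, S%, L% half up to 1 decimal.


Normalize: R'=79/255≈0.3098, G'=252/255≈0.9882, B'=106/255≈0.4157
Max=252/255, Min=79/255, Δ=Max-Min=173/255
L = (Max+Min)/2 = (252+79)/510 = 331/510 = 0.64901… → L = 64.9%
L > 0.5 → S = Δ/(2-Max-Min) = 173/(510-252-79) = 173/179 = 0.96648… → S = 96.6%
(the 1/255 factors cancel in S and H, so raw channel differences can be used)
Max is G' → H = 60 × ((B-R)/Δ + 2) = 60 × ((106-79)/173 + 2)
  27/173 + 2 = 0.1560… + 2 = 2.1560…
  H = 60 × 2.1560… = 129.364…° → H = 129.4°
= HSL(129.4°, 96.6%, 64.9%)


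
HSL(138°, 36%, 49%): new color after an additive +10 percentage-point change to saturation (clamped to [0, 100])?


Original S = 36%
Adjustment = +10 percentage points
New S = 36 + (10) = 46
Clamp to [0, 100] → 46
= HSL(138°, 46%, 49%)


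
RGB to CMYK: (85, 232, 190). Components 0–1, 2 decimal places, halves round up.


R'=85/255≈0.3333, G'=232/255≈0.9098, B'=190/255≈0.7451
K = 1 - max(R',G',B') = 1 - 232/255 = 23/255 = 0.09019… → 0.09
(1-R'-K)/(1-K) simplifies to (max-R)/max with max = 232:
C = (232-85)/232 = 147/232 = 0.63362… → 0.63
M = (232-232)/232 = 0/232 = 0 → 0.00
Y = (232-190)/232 = 42/232 = 0.18103… → 0.18
= CMYK(0.63, 0.00, 0.18, 0.09)


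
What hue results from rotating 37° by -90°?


New hue = (H + rotation) mod 360
New hue = (37 -90) mod 360
= -53 mod 360
= 307°


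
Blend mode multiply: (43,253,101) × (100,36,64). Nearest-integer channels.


Multiply: C = A×B/255, rounded to nearest integer
R: 43×100/255 = 4300/255 ≈ 16.863 → 17
G: 253×36/255 = 9108/255 ≈ 35.718 → 36
B: 101×64/255 = 6464/255 ≈ 25.349 → 25
= RGB(17, 36, 25)


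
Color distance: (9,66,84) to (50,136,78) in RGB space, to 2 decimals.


d = √[(R₁-R₂)² + (G₁-G₂)² + (B₁-B₂)²]
d = √[(9-50)² + (66-136)² + (84-78)²]
d = √[1681 + 4900 + 36]
d = √6617
d ≈ 81.34


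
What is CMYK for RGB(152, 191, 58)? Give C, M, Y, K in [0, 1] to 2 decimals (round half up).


R'=152/255≈0.5961, G'=191/255≈0.7490, B'=58/255≈0.2275
K = 1 - max(R',G',B') = 1 - 191/255 = 64/255 = 0.25098… → 0.25
(1-R'-K)/(1-K) simplifies to (max-R)/max with max = 191:
C = (191-152)/191 = 39/191 = 0.20418… → 0.20
M = (191-191)/191 = 0/191 = 0 → 0.00
Y = (191-58)/191 = 133/191 = 0.69633… → 0.70
= CMYK(0.20, 0.00, 0.70, 0.25)


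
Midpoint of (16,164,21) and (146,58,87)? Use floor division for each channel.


Midpoint: each channel = ⌊(C₁+C₂)/2⌋
R: ⌊(16+146)/2⌋ = 81
G: ⌊(164+58)/2⌋ = 111
B: ⌊(21+87)/2⌋ = 54
= RGB(81, 111, 54)


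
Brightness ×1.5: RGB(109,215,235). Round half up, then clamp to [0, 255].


Multiply each channel by 1.5, round half up, clamp to [0, 255]
R: 109×1.5 = 163.5 → round → 164
G: 215×1.5 = 322.5 → round → 323 → clamp → 255
B: 235×1.5 = 352.5 → round → 353 → clamp → 255
= RGB(164, 255, 255)


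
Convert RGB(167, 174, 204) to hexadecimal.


R = 167 → A7 (hex)
G = 174 → AE (hex)
B = 204 → CC (hex)
Hex = #A7AECC


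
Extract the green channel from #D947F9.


Color: #D947F9
R = D9 = 217
G = 47 = 71
B = F9 = 249
Green = 71


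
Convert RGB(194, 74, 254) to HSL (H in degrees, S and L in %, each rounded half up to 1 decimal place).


Normalize: R'=194/255≈0.7608, G'=74/255≈0.2902, B'=254/255≈0.9961
Max=254/255, Min=74/255, Δ=Max-Min=180/255
L = (Max+Min)/2 = (254+74)/510 = 328/510 = 0.64313… → L = 64.3%
L > 0.5 → S = Δ/(2-Max-Min) = 180/(510-254-74) = 180/182 = 0.98901… → S = 98.9%
(the 1/255 factors cancel in S and H, so raw channel differences can be used)
Max is B' → H = 60 × ((R-G)/Δ + 4) = 60 × ((194-74)/180 + 4)
  120/180 + 4 = 0.6666… + 4 = 4.6666…
  H = 60 × 4.6666… = 280° → H = 280.0°
= HSL(280.0°, 98.9%, 64.3%)


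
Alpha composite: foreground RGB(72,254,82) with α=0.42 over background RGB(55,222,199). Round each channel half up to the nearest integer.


C = α×F + (1-α)×B, with 1-α = 0.58
R: 0.42×72 + 0.58×55 = 30.24 + 31.90 = 62.14 → 62
G: 0.42×254 + 0.58×222 = 106.68 + 128.76 = 235.44 → 235
B: 0.42×82 + 0.58×199 = 34.44 + 115.42 = 149.86 → 150
= RGB(62, 235, 150)


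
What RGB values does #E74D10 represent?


E7 → 231 (R)
4D → 77 (G)
10 → 16 (B)
= RGB(231, 77, 16)


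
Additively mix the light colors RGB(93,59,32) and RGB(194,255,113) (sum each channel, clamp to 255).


Additive: each channel = min(255, C₁+C₂)
R: 93+194 = 287 → 255
G: 59+255 = 314 → 255
B: 32+113 = 145 → 145
= RGB(255, 255, 145)


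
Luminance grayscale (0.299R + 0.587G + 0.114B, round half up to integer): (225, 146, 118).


Gray = 0.299×R + 0.587×G + 0.114×B
Gray = 0.299×225 + 0.587×146 + 0.114×118
Gray = 67.275 + 85.702 + 13.452
Gray = 166.429 → round half up → 166
Gray = 166


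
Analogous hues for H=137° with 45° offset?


Base hue: 137°
Left analog: (137 - 45) mod 360 = 92°
Right analog: (137 + 45) mod 360 = 182°
Analogous hues = 92° and 182°


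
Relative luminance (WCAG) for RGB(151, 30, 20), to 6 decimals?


Linearize each channel (sRGB transfer function): c = v/255; c_lin = c/12.92 if c ≤ 0.04045, else ((c+0.055)/1.055)^2.4
  R: 151/255 ≈ 0.592157 > 0.04045 → ((0.592157+0.055)/1.055)^2.4 ≈ 0.309469
  G: 30/255 ≈ 0.117647 > 0.04045 → ((0.117647+0.055)/1.055)^2.4 ≈ 0.012983
  B: 20/255 ≈ 0.078431 > 0.04045 → ((0.078431+0.055)/1.055)^2.4 ≈ 0.006995
R_lin = 0.309469, G_lin = 0.012983, B_lin = 0.006995
L = 0.2126×R + 0.7152×G + 0.0722×B
L = 0.2126×0.309469 + 0.7152×0.012983 + 0.0722×0.006995
L ≈ 0.075584


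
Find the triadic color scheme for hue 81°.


Triadic: equally spaced at 120° intervals
H1 = 81°
H2 = (81 + 120) mod 360 = 201°
H3 = (81 + 240) mod 360 = 321°
Triadic = 81°, 201°, 321°


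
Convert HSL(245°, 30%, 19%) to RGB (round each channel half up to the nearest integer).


H=245°, S=0.30, L=0.19
C = (1-|2L-1|)×S = (1-|-0.62|)×0.30 = 0.114
H' = H/60 = 245/60 ≈ 4.0833; X = C×(1-|H' mod 2 - 1|) = 0.0095
m = L - C/2 = 0.19 - 0.057 = 0.133
Sector ⌊H'⌋ = 4 → (R',G',B') = (0.0095, 0.0, 0.114)
RGB = ((R'+m)×255, (G'+m)×255, (B'+m)×255) = (36.3375, 33.915, 62.985)
Round half up → RGB(36, 34, 63)


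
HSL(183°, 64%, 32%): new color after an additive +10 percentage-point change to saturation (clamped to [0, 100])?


Original S = 64%
Adjustment = +10 percentage points
New S = 64 + (10) = 74
Clamp to [0, 100] → 74
= HSL(183°, 74%, 32%)


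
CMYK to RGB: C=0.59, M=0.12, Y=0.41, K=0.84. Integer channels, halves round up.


R = 255 × (1-C) × (1-K) = 255 × 0.41 × 0.16 = 16.728 → 17
G = 255 × (1-M) × (1-K) = 255 × 0.88 × 0.16 = 35.904 → 36
B = 255 × (1-Y) × (1-K) = 255 × 0.59 × 0.16 = 24.072 → 24
= RGB(17, 36, 24)


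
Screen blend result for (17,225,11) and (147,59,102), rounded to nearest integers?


Screen: C = 255 - (255-A)×(255-B)/255, rounded to nearest integer
R: 255 - (255-17)×(255-147)/255 = 255 - 25704/255 ≈ 255 - 100.800 = 154.200 → 154
G: 255 - (255-225)×(255-59)/255 = 255 - 5880/255 ≈ 255 - 23.059 = 231.941 → 232
B: 255 - (255-11)×(255-102)/255 = 255 - 37332/255 ≈ 255 - 146.400 = 108.600 → 109
= RGB(154, 232, 109)


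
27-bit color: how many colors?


Colors = 2^bits = 2^27
= 134,217,728 colors


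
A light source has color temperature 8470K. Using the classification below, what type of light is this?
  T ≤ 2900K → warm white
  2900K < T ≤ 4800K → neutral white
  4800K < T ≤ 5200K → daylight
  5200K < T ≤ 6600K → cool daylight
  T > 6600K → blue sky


Temperature: 8470K
8470K > 6600K → blue sky
Classification: blue sky


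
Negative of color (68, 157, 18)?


Invert: (255-R, 255-G, 255-B)
R: 255-68 = 187
G: 255-157 = 98
B: 255-18 = 237
= RGB(187, 98, 237)


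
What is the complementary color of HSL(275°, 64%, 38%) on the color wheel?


Complement = opposite side of color wheel = hue + 180°
H' = (275 + 180) mod 360 = 95°
S and L unchanged.
= HSL(95°, 64%, 38%)


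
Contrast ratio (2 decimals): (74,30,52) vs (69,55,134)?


Linearize each sRGB channel c=v/255: c/12.92 if c ≤ 0.04045 else ((c+0.055)/1.055)^2.4
L = 0.2126×R_lin + 0.7152×G_lin + 0.0722×B_lin
Color 1 (74,30,52):
  R=74: 74/255≈0.2902 > 0.04045 → ((0.2902+0.055)/1.055)^2.4 ≈ 0.06848
  G=30: 30/255≈0.1176 > 0.04045 → ((0.1176+0.055)/1.055)^2.4 ≈ 0.01298
  B=52: 52/255≈0.2039 > 0.04045 → ((0.2039+0.055)/1.055)^2.4 ≈ 0.03434
  L1 = 0.2126×0.06848 + 0.7152×0.01298 + 0.0722×0.03434 ≈ 0.02632
Color 2 (69,55,134):
  R=69: 69/255≈0.2706 > 0.04045 → ((0.2706+0.055)/1.055)^2.4 ≈ 0.05951
  G=55: 55/255≈0.2157 > 0.04045 → ((0.2157+0.055)/1.055)^2.4 ≈ 0.03820
  B=134: 134/255≈0.5255 > 0.04045 → ((0.5255+0.055)/1.055)^2.4 ≈ 0.23840
  L2 = 0.2126×0.05951 + 0.7152×0.03820 + 0.0722×0.23840 ≈ 0.05719
Lighter = 0.05719, Darker = 0.02632
Ratio = (L_lighter + 0.05) / (L_darker + 0.05)
Ratio = (0.05719 + 0.05) / (0.02632 + 0.05) = 0.10719 / 0.07632 ≈ 1.4044
Ratio ≈ 1.40:1
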